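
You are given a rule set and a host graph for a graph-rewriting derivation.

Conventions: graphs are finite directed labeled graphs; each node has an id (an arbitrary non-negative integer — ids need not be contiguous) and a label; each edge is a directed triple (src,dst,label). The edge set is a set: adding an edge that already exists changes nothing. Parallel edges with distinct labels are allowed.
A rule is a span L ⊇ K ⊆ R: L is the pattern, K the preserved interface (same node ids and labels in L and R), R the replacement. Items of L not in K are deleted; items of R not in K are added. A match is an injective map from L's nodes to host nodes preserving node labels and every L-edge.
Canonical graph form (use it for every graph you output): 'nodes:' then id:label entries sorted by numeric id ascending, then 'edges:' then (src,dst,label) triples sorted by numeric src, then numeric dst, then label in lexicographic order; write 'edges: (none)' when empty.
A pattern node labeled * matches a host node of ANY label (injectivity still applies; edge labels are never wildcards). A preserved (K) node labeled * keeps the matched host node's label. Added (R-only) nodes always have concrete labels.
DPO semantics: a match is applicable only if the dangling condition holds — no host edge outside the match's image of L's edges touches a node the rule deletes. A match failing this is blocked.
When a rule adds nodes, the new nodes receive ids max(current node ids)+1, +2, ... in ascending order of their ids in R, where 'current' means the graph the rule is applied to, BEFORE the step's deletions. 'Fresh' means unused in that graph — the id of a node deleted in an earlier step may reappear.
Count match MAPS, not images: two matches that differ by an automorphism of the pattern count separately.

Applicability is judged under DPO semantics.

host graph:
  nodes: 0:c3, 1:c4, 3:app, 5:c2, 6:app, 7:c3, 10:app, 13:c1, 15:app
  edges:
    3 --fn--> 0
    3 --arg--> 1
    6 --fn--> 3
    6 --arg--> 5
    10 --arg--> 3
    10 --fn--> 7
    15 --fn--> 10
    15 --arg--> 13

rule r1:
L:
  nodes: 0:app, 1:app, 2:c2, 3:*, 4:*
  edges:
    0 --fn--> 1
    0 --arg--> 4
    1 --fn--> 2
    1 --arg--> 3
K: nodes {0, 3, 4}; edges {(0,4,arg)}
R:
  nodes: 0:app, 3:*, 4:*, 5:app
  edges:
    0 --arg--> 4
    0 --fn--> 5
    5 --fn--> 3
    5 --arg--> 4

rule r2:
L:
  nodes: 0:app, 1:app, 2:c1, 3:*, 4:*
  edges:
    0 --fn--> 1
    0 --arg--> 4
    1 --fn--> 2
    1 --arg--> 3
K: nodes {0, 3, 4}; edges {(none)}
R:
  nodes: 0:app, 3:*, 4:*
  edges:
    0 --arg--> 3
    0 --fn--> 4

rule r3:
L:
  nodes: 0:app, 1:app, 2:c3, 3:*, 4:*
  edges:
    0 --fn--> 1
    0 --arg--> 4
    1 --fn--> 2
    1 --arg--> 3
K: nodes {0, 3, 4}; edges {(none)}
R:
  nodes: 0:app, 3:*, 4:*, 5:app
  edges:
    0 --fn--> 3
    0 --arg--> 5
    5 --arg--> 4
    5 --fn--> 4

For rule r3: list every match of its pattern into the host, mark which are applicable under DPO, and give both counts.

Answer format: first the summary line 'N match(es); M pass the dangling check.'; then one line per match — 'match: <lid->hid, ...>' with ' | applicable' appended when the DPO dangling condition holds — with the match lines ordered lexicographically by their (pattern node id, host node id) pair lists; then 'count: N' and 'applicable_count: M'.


2 match(es); 1 pass the dangling check.
match: 0->6, 1->3, 2->0, 3->1, 4->5
match: 0->15, 1->10, 2->7, 3->3, 4->13 | applicable
count: 2
applicable_count: 1


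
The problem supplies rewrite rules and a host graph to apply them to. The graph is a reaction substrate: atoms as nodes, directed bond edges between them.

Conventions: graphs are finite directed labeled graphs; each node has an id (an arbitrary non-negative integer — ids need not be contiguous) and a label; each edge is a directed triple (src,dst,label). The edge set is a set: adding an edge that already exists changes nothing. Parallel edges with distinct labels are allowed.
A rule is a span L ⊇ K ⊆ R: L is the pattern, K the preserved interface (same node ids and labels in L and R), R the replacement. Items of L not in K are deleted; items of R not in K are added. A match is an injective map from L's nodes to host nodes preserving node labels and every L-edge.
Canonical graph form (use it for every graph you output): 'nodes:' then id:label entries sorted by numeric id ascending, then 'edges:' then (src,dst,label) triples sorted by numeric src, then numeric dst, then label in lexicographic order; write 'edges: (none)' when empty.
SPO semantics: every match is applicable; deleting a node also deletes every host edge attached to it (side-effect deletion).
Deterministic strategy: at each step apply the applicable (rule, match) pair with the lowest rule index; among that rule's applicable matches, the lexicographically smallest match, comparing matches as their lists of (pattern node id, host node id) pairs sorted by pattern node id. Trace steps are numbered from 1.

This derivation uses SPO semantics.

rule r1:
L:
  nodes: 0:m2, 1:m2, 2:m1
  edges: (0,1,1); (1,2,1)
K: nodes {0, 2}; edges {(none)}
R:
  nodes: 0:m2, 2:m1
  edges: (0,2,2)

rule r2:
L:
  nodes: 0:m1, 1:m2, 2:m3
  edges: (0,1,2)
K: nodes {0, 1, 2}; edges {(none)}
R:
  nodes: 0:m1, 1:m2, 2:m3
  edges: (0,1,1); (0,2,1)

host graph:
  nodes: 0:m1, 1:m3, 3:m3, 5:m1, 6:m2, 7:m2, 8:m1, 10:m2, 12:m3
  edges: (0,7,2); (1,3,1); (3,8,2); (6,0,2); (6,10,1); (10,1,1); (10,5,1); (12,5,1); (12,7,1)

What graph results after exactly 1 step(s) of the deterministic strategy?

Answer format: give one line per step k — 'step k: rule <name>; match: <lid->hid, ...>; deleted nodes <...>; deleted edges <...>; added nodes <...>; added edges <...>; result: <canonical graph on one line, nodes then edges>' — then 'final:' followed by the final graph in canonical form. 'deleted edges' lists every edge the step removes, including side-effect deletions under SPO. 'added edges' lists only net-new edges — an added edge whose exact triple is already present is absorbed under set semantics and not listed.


step 1: rule r1; match: 0->6, 1->10, 2->5; deleted nodes 10; deleted edges (6,10,1); (10,1,1); (10,5,1); added nodes (none); added edges (6,5,2); result: nodes: 0:m1, 1:m3, 3:m3, 5:m1, 6:m2, 7:m2, 8:m1, 12:m3 edges: (0,7,2); (1,3,1); (3,8,2); (6,0,2); (6,5,2); (12,5,1); (12,7,1)
final:
nodes: 0:m1, 1:m3, 3:m3, 5:m1, 6:m2, 7:m2, 8:m1, 12:m3
edges: (0,7,2); (1,3,1); (3,8,2); (6,0,2); (6,5,2); (12,5,1); (12,7,1)


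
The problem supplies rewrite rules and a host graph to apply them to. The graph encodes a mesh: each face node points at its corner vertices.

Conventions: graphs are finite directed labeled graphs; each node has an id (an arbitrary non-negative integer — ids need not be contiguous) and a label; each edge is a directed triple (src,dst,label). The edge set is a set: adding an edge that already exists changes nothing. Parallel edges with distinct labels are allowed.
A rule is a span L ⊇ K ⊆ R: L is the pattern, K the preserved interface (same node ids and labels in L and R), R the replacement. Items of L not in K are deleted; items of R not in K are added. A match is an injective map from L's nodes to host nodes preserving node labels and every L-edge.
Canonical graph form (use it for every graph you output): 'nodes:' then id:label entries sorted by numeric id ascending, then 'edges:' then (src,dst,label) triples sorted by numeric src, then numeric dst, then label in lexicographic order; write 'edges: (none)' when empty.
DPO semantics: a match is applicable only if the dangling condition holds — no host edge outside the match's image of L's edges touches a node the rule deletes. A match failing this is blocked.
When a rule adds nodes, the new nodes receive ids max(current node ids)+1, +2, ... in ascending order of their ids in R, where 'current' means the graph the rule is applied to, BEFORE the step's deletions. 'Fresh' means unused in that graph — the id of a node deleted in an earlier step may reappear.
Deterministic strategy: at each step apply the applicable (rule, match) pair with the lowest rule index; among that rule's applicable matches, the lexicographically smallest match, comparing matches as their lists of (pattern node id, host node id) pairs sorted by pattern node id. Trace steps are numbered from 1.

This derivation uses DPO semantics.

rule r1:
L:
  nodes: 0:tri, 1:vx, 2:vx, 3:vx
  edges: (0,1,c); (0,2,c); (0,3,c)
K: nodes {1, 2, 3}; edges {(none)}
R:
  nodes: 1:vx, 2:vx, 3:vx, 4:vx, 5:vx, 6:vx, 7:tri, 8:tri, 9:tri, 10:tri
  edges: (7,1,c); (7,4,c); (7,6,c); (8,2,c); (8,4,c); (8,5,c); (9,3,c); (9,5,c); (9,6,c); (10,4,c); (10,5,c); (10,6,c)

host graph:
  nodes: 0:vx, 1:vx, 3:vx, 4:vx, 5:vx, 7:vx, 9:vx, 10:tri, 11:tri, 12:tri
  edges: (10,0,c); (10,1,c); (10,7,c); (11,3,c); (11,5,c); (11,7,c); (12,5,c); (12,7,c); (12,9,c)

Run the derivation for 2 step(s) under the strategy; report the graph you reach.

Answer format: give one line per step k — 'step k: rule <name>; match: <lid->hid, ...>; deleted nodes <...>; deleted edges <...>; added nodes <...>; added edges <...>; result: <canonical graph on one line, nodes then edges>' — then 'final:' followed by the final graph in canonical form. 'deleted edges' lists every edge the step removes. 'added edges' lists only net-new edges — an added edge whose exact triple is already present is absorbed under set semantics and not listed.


step 1: rule r1; match: 0->10, 1->0, 2->1, 3->7; deleted nodes 10; deleted edges (10,0,c); (10,1,c); (10,7,c); added nodes 13, 14, 15, 16, 17, 18, 19; added edges (16,0,c); (16,13,c); (16,15,c); (17,1,c); (17,13,c); (17,14,c); (18,7,c); (18,14,c); (18,15,c); (19,13,c); (19,14,c); (19,15,c); result: nodes: 0:vx, 1:vx, 3:vx, 4:vx, 5:vx, 7:vx, 9:vx, 11:tri, 12:tri, 13:vx, 14:vx, 15:vx, 16:tri, 17:tri, 18:tri, 19:tri edges: (11,3,c); (11,5,c); (11,7,c); (12,5,c); (12,7,c); (12,9,c); (16,0,c); (16,13,c); (16,15,c); (17,1,c); (17,13,c); (17,14,c); (18,7,c); (18,14,c); (18,15,c); (19,13,c); (19,14,c); (19,15,c)
step 2: rule r1; match: 0->11, 1->3, 2->5, 3->7; deleted nodes 11; deleted edges (11,3,c); (11,5,c); (11,7,c); added nodes 20, 21, 22, 23, 24, 25, 26; added edges (23,3,c); (23,20,c); (23,22,c); (24,5,c); (24,20,c); (24,21,c); (25,7,c); (25,21,c); (25,22,c); (26,20,c); (26,21,c); (26,22,c); result: nodes: 0:vx, 1:vx, 3:vx, 4:vx, 5:vx, 7:vx, 9:vx, 12:tri, 13:vx, 14:vx, 15:vx, 16:tri, 17:tri, 18:tri, 19:tri, 20:vx, 21:vx, 22:vx, 23:tri, 24:tri, 25:tri, 26:tri edges: (12,5,c); (12,7,c); (12,9,c); (16,0,c); (16,13,c); (16,15,c); (17,1,c); (17,13,c); (17,14,c); (18,7,c); (18,14,c); (18,15,c); (19,13,c); (19,14,c); (19,15,c); (23,3,c); (23,20,c); (23,22,c); (24,5,c); (24,20,c); (24,21,c); (25,7,c); (25,21,c); (25,22,c); (26,20,c); (26,21,c); (26,22,c)
final:
nodes: 0:vx, 1:vx, 3:vx, 4:vx, 5:vx, 7:vx, 9:vx, 12:tri, 13:vx, 14:vx, 15:vx, 16:tri, 17:tri, 18:tri, 19:tri, 20:vx, 21:vx, 22:vx, 23:tri, 24:tri, 25:tri, 26:tri
edges: (12,5,c); (12,7,c); (12,9,c); (16,0,c); (16,13,c); (16,15,c); (17,1,c); (17,13,c); (17,14,c); (18,7,c); (18,14,c); (18,15,c); (19,13,c); (19,14,c); (19,15,c); (23,3,c); (23,20,c); (23,22,c); (24,5,c); (24,20,c); (24,21,c); (25,7,c); (25,21,c); (25,22,c); (26,20,c); (26,21,c); (26,22,c)


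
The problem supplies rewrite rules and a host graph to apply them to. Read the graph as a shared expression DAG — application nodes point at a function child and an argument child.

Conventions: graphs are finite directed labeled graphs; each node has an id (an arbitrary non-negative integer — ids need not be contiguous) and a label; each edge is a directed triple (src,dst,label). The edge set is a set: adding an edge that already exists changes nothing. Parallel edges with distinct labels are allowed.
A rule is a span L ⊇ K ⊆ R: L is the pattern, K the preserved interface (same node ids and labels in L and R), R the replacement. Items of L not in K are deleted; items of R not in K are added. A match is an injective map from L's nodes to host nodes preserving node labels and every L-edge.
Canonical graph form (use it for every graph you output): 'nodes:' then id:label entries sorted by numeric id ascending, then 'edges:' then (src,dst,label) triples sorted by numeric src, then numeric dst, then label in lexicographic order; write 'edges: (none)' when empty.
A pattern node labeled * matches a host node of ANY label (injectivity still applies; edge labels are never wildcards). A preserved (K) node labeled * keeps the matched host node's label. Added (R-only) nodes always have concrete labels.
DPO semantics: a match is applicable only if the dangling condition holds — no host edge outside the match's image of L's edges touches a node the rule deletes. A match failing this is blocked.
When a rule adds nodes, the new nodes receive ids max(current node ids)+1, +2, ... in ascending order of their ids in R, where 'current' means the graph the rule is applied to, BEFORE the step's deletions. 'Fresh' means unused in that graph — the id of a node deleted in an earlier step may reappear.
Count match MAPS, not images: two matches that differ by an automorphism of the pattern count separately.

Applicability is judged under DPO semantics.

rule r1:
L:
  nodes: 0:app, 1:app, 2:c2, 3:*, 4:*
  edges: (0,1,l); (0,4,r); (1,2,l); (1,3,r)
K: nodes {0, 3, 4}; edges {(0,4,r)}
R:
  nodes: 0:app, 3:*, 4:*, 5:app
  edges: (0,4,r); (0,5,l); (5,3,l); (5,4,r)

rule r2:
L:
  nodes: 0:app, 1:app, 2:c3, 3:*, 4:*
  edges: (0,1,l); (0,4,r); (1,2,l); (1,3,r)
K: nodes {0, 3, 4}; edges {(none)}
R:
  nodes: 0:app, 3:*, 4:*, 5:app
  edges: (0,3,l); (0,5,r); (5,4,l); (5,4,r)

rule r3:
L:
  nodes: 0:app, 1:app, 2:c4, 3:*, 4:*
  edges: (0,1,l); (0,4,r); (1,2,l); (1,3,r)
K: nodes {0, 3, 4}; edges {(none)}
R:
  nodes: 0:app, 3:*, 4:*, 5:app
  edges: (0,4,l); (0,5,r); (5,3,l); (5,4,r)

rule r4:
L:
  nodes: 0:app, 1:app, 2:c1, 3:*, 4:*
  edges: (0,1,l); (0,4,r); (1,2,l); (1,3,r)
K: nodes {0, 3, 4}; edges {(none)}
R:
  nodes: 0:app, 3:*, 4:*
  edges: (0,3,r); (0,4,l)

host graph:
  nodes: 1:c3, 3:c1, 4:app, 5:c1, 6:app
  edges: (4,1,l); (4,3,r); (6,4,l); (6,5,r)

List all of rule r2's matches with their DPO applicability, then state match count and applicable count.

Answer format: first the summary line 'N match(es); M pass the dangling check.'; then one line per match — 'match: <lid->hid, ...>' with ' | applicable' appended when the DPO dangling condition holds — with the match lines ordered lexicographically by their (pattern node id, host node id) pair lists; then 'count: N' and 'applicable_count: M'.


1 match(es); 1 pass the dangling check.
match: 0->6, 1->4, 2->1, 3->3, 4->5 | applicable
count: 1
applicable_count: 1


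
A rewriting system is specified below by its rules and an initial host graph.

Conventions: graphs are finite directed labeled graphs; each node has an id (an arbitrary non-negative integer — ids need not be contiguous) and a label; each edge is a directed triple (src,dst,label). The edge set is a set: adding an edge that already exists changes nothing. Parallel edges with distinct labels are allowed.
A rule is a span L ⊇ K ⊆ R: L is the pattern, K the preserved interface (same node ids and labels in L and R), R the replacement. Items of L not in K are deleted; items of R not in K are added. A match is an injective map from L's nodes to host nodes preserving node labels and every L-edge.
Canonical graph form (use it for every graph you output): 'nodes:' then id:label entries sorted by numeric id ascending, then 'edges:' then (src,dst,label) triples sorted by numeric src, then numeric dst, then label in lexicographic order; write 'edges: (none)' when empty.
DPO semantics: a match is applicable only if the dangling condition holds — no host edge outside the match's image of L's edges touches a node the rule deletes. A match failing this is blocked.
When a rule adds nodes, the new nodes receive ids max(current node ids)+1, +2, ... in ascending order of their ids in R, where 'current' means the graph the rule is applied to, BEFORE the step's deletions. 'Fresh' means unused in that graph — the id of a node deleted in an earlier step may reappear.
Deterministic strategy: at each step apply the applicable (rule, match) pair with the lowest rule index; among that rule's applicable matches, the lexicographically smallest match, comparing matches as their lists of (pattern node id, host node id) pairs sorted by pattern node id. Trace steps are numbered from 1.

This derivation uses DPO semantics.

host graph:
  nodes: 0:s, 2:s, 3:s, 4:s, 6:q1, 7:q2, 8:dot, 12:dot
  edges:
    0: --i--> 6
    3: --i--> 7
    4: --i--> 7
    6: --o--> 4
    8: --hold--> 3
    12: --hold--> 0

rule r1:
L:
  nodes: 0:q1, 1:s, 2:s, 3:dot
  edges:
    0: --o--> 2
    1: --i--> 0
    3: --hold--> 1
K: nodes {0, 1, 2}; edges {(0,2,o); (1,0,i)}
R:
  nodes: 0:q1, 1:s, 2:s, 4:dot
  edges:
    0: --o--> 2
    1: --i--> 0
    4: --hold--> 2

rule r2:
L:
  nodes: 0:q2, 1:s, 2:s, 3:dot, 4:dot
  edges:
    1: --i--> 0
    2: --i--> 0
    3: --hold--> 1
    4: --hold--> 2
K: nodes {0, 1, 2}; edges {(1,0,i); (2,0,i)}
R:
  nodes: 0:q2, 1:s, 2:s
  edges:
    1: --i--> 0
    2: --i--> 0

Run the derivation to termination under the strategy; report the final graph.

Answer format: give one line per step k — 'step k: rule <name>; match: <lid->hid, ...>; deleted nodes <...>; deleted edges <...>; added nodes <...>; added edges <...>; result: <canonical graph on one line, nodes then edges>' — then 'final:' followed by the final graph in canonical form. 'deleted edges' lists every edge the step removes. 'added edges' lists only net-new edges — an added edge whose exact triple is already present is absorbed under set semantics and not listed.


step 1: rule r1; match: 0->6, 1->0, 2->4, 3->12; deleted nodes 12; deleted edges (12,0,hold); added nodes 13; added edges (13,4,hold); result: nodes: 0:s, 2:s, 3:s, 4:s, 6:q1, 7:q2, 8:dot, 13:dot edges: (0,6,i); (3,7,i); (4,7,i); (6,4,o); (8,3,hold); (13,4,hold)
step 2: rule r2; match: 0->7, 1->3, 2->4, 3->8, 4->13; deleted nodes 8, 13; deleted edges (8,3,hold); (13,4,hold); added nodes (none); added edges (none); result: nodes: 0:s, 2:s, 3:s, 4:s, 6:q1, 7:q2 edges: (0,6,i); (3,7,i); (4,7,i); (6,4,o)
final:
nodes: 0:s, 2:s, 3:s, 4:s, 6:q1, 7:q2
edges: (0,6,i); (3,7,i); (4,7,i); (6,4,o)


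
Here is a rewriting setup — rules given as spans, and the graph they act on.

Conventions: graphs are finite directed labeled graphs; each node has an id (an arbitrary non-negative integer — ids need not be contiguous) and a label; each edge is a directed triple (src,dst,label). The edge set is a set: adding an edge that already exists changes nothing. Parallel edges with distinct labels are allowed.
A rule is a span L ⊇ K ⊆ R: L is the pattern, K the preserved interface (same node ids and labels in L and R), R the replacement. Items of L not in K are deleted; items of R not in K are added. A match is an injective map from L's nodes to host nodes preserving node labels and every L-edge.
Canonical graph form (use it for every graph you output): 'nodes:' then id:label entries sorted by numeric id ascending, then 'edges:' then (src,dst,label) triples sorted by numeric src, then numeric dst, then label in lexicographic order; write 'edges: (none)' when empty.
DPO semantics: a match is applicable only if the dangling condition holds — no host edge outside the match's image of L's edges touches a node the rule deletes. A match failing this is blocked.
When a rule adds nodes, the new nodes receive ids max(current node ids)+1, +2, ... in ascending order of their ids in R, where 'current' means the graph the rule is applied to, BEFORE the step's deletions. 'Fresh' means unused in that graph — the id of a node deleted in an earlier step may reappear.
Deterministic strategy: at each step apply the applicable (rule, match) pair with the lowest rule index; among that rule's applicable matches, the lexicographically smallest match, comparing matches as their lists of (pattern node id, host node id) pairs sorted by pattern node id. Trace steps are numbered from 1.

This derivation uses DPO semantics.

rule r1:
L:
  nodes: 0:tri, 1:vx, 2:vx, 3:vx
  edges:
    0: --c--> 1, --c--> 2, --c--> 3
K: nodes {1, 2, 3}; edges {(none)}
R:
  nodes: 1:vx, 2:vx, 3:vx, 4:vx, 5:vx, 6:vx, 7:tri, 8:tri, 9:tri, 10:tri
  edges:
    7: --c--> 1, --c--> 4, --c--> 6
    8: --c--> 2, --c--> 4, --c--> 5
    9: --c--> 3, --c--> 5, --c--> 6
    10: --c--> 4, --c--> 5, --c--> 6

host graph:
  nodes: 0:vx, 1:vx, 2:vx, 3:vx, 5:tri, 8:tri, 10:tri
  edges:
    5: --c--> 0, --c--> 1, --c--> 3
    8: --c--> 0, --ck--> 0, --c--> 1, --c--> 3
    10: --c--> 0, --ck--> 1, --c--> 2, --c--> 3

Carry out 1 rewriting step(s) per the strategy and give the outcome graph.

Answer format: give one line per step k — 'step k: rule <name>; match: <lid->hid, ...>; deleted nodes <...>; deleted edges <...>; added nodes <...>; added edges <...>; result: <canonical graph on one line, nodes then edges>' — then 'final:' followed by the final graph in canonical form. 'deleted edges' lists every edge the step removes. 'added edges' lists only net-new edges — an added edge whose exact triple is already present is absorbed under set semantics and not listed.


step 1: rule r1; match: 0->5, 1->0, 2->1, 3->3; deleted nodes 5; deleted edges (5,0,c); (5,1,c); (5,3,c); added nodes 11, 12, 13, 14, 15, 16, 17; added edges (14,0,c); (14,11,c); (14,13,c); (15,1,c); (15,11,c); (15,12,c); (16,3,c); (16,12,c); (16,13,c); (17,11,c); (17,12,c); (17,13,c); result: nodes: 0:vx, 1:vx, 2:vx, 3:vx, 8:tri, 10:tri, 11:vx, 12:vx, 13:vx, 14:tri, 15:tri, 16:tri, 17:tri edges: (8,0,c); (8,0,ck); (8,1,c); (8,3,c); (10,0,c); (10,1,ck); (10,2,c); (10,3,c); (14,0,c); (14,11,c); (14,13,c); (15,1,c); (15,11,c); (15,12,c); (16,3,c); (16,12,c); (16,13,c); (17,11,c); (17,12,c); (17,13,c)
final:
nodes: 0:vx, 1:vx, 2:vx, 3:vx, 8:tri, 10:tri, 11:vx, 12:vx, 13:vx, 14:tri, 15:tri, 16:tri, 17:tri
edges: (8,0,c); (8,0,ck); (8,1,c); (8,3,c); (10,0,c); (10,1,ck); (10,2,c); (10,3,c); (14,0,c); (14,11,c); (14,13,c); (15,1,c); (15,11,c); (15,12,c); (16,3,c); (16,12,c); (16,13,c); (17,11,c); (17,12,c); (17,13,c)


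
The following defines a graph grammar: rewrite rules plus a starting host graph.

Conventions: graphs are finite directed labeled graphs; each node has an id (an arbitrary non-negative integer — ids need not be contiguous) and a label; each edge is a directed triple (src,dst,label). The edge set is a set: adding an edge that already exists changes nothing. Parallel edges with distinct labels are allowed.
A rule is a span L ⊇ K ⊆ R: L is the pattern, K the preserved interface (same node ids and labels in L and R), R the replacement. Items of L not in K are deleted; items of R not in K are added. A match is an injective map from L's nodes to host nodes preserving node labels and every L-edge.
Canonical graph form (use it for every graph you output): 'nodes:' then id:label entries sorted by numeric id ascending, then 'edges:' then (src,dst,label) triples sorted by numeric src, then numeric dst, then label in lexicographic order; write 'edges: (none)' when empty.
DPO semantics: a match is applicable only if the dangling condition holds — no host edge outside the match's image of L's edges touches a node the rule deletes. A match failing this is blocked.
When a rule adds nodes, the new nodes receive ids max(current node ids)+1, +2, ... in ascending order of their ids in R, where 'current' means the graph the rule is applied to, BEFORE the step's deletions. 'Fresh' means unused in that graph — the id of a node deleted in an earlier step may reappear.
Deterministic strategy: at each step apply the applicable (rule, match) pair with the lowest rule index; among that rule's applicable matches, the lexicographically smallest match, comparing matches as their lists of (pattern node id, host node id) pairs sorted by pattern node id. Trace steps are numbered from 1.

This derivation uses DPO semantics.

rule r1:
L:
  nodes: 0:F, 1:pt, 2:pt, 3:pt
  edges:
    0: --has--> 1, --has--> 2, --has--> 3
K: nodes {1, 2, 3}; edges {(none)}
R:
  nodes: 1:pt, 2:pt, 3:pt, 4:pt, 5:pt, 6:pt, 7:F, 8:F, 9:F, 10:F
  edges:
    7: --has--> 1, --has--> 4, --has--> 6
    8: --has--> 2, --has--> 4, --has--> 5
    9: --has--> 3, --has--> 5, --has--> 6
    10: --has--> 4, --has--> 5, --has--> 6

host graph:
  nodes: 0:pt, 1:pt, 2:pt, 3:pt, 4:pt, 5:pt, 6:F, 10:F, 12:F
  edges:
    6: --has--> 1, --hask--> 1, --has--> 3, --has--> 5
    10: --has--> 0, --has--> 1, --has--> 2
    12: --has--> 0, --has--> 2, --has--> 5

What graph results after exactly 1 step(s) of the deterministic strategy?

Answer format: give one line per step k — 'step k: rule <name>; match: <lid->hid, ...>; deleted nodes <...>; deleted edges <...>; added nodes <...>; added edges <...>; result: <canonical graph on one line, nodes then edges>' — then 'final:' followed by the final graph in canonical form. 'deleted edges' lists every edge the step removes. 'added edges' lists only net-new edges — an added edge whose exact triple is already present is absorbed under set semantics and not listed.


step 1: rule r1; match: 0->10, 1->0, 2->1, 3->2; deleted nodes 10; deleted edges (10,0,has); (10,1,has); (10,2,has); added nodes 13, 14, 15, 16, 17, 18, 19; added edges (16,0,has); (16,13,has); (16,15,has); (17,1,has); (17,13,has); (17,14,has); (18,2,has); (18,14,has); (18,15,has); (19,13,has); (19,14,has); (19,15,has); result: nodes: 0:pt, 1:pt, 2:pt, 3:pt, 4:pt, 5:pt, 6:F, 12:F, 13:pt, 14:pt, 15:pt, 16:F, 17:F, 18:F, 19:F edges: (6,1,has); (6,1,hask); (6,3,has); (6,5,has); (12,0,has); (12,2,has); (12,5,has); (16,0,has); (16,13,has); (16,15,has); (17,1,has); (17,13,has); (17,14,has); (18,2,has); (18,14,has); (18,15,has); (19,13,has); (19,14,has); (19,15,has)
final:
nodes: 0:pt, 1:pt, 2:pt, 3:pt, 4:pt, 5:pt, 6:F, 12:F, 13:pt, 14:pt, 15:pt, 16:F, 17:F, 18:F, 19:F
edges: (6,1,has); (6,1,hask); (6,3,has); (6,5,has); (12,0,has); (12,2,has); (12,5,has); (16,0,has); (16,13,has); (16,15,has); (17,1,has); (17,13,has); (17,14,has); (18,2,has); (18,14,has); (18,15,has); (19,13,has); (19,14,has); (19,15,has)


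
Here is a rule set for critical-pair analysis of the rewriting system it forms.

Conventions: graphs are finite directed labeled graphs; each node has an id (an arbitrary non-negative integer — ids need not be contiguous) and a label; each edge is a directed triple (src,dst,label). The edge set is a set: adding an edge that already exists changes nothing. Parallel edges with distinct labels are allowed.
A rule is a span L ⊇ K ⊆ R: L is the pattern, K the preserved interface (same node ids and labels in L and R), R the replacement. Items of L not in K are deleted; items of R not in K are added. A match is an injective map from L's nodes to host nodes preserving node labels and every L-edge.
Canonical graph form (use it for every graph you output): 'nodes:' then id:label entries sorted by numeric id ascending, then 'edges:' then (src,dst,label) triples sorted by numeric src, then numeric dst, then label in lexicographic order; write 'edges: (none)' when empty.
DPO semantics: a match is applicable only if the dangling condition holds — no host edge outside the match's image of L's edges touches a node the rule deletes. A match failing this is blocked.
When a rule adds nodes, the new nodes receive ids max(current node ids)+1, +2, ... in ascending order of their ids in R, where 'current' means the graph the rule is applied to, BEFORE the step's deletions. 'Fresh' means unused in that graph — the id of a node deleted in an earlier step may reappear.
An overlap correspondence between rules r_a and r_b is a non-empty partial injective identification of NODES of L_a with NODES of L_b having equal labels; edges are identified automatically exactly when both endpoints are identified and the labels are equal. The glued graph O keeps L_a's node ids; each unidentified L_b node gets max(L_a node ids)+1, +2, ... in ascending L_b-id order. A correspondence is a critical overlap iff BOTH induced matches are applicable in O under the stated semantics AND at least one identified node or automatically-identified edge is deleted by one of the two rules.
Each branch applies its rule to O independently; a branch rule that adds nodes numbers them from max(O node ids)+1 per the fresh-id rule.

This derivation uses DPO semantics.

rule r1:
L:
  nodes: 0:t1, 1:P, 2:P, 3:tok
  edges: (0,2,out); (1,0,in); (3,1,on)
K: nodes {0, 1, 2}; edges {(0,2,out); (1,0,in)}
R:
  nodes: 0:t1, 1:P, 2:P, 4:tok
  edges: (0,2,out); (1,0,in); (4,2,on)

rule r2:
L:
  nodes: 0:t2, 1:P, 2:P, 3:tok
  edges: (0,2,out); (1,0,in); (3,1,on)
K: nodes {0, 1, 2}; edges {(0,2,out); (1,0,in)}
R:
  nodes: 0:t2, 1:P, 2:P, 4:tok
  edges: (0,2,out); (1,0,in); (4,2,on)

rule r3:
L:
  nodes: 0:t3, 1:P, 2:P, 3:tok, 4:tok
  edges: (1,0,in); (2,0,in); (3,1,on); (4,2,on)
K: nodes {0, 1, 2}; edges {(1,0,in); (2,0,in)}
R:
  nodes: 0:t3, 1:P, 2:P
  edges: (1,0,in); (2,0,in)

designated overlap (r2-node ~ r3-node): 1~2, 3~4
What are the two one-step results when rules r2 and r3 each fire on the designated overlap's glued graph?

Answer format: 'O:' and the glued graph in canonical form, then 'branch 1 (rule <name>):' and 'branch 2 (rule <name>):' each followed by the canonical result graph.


O:
nodes: 0:t2, 1:P, 2:P, 3:tok, 4:t3, 5:P, 6:tok
edges: (0,2,out); (1,0,in); (1,4,in); (3,1,on); (5,4,in); (6,5,on)
branch 1 (rule r2):
nodes: 0:t2, 1:P, 2:P, 4:t3, 5:P, 6:tok, 7:tok
edges: (0,2,out); (1,0,in); (1,4,in); (5,4,in); (6,5,on); (7,2,on)
branch 2 (rule r3):
nodes: 0:t2, 1:P, 2:P, 4:t3, 5:P
edges: (0,2,out); (1,0,in); (1,4,in); (5,4,in)


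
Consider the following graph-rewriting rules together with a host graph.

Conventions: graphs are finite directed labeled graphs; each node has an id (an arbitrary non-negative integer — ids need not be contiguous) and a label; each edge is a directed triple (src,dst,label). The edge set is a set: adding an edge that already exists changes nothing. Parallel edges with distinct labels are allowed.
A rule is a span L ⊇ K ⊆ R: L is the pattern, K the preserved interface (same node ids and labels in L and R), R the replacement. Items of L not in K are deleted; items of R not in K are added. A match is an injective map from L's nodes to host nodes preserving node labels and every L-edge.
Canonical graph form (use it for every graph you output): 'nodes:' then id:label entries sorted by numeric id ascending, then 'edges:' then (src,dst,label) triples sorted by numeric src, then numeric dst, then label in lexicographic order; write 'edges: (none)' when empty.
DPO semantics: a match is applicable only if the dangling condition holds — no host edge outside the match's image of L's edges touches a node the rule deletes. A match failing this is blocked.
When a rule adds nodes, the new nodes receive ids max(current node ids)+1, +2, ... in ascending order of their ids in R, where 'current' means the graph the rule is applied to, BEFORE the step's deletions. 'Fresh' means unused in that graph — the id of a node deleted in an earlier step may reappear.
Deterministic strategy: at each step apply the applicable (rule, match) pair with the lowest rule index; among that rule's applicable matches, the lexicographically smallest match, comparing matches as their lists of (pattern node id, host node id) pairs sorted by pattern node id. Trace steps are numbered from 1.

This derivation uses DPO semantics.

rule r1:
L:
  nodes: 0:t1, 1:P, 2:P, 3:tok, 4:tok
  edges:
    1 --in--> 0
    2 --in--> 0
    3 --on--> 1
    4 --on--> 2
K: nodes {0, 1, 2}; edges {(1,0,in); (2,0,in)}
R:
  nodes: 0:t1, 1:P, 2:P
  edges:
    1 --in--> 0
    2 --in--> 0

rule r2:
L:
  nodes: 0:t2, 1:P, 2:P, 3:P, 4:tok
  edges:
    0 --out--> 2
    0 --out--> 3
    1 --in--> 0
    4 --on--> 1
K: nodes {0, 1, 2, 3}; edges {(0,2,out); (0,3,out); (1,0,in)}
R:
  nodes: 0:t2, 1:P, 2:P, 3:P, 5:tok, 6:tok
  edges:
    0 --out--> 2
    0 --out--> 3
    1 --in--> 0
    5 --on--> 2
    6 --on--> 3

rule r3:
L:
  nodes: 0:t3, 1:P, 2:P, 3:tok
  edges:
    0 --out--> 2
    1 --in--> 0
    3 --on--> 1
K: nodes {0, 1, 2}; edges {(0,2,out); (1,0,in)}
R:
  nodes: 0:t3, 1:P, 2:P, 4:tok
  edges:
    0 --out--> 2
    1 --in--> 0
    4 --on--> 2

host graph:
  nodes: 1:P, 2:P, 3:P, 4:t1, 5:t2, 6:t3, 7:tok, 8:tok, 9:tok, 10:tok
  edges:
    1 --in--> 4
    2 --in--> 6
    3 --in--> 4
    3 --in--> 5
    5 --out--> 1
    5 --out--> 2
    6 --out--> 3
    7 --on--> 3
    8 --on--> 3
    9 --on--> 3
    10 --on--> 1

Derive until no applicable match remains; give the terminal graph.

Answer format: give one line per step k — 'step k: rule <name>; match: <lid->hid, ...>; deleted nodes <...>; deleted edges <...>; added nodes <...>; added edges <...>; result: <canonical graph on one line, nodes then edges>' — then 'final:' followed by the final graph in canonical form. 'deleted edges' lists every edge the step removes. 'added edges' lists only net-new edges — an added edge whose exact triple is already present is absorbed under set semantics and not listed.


step 1: rule r1; match: 0->4, 1->1, 2->3, 3->10, 4->7; deleted nodes 7, 10; deleted edges (7,3,on); (10,1,on); added nodes (none); added edges (none); result: nodes: 1:P, 2:P, 3:P, 4:t1, 5:t2, 6:t3, 8:tok, 9:tok edges: (1,4,in); (2,6,in); (3,4,in); (3,5,in); (5,1,out); (5,2,out); (6,3,out); (8,3,on); (9,3,on)
step 2: rule r2; match: 0->5, 1->3, 2->1, 3->2, 4->8; deleted nodes 8; deleted edges (8,3,on); added nodes 10, 11; added edges (10,1,on); (11,2,on); result: nodes: 1:P, 2:P, 3:P, 4:t1, 5:t2, 6:t3, 9:tok, 10:tok, 11:tok edges: (1,4,in); (2,6,in); (3,4,in); (3,5,in); (5,1,out); (5,2,out); (6,3,out); (9,3,on); (10,1,on); (11,2,on)
step 3: rule r1; match: 0->4, 1->1, 2->3, 3->10, 4->9; deleted nodes 9, 10; deleted edges (9,3,on); (10,1,on); added nodes (none); added edges (none); result: nodes: 1:P, 2:P, 3:P, 4:t1, 5:t2, 6:t3, 11:tok edges: (1,4,in); (2,6,in); (3,4,in); (3,5,in); (5,1,out); (5,2,out); (6,3,out); (11,2,on)
step 4: rule r3; match: 0->6, 1->2, 2->3, 3->11; deleted nodes 11; deleted edges (11,2,on); added nodes 12; added edges (12,3,on); result: nodes: 1:P, 2:P, 3:P, 4:t1, 5:t2, 6:t3, 12:tok edges: (1,4,in); (2,6,in); (3,4,in); (3,5,in); (5,1,out); (5,2,out); (6,3,out); (12,3,on)
step 5: rule r2; match: 0->5, 1->3, 2->1, 3->2, 4->12; deleted nodes 12; deleted edges (12,3,on); added nodes 13, 14; added edges (13,1,on); (14,2,on); result: nodes: 1:P, 2:P, 3:P, 4:t1, 5:t2, 6:t3, 13:tok, 14:tok edges: (1,4,in); (2,6,in); (3,4,in); (3,5,in); (5,1,out); (5,2,out); (6,3,out); (13,1,on); (14,2,on)
step 6: rule r3; match: 0->6, 1->2, 2->3, 3->14; deleted nodes 14; deleted edges (14,2,on); added nodes 15; added edges (15,3,on); result: nodes: 1:P, 2:P, 3:P, 4:t1, 5:t2, 6:t3, 13:tok, 15:tok edges: (1,4,in); (2,6,in); (3,4,in); (3,5,in); (5,1,out); (5,2,out); (6,3,out); (13,1,on); (15,3,on)
step 7: rule r1; match: 0->4, 1->1, 2->3, 3->13, 4->15; deleted nodes 13, 15; deleted edges (13,1,on); (15,3,on); added nodes (none); added edges (none); result: nodes: 1:P, 2:P, 3:P, 4:t1, 5:t2, 6:t3 edges: (1,4,in); (2,6,in); (3,4,in); (3,5,in); (5,1,out); (5,2,out); (6,3,out)
final:
nodes: 1:P, 2:P, 3:P, 4:t1, 5:t2, 6:t3
edges: (1,4,in); (2,6,in); (3,4,in); (3,5,in); (5,1,out); (5,2,out); (6,3,out)


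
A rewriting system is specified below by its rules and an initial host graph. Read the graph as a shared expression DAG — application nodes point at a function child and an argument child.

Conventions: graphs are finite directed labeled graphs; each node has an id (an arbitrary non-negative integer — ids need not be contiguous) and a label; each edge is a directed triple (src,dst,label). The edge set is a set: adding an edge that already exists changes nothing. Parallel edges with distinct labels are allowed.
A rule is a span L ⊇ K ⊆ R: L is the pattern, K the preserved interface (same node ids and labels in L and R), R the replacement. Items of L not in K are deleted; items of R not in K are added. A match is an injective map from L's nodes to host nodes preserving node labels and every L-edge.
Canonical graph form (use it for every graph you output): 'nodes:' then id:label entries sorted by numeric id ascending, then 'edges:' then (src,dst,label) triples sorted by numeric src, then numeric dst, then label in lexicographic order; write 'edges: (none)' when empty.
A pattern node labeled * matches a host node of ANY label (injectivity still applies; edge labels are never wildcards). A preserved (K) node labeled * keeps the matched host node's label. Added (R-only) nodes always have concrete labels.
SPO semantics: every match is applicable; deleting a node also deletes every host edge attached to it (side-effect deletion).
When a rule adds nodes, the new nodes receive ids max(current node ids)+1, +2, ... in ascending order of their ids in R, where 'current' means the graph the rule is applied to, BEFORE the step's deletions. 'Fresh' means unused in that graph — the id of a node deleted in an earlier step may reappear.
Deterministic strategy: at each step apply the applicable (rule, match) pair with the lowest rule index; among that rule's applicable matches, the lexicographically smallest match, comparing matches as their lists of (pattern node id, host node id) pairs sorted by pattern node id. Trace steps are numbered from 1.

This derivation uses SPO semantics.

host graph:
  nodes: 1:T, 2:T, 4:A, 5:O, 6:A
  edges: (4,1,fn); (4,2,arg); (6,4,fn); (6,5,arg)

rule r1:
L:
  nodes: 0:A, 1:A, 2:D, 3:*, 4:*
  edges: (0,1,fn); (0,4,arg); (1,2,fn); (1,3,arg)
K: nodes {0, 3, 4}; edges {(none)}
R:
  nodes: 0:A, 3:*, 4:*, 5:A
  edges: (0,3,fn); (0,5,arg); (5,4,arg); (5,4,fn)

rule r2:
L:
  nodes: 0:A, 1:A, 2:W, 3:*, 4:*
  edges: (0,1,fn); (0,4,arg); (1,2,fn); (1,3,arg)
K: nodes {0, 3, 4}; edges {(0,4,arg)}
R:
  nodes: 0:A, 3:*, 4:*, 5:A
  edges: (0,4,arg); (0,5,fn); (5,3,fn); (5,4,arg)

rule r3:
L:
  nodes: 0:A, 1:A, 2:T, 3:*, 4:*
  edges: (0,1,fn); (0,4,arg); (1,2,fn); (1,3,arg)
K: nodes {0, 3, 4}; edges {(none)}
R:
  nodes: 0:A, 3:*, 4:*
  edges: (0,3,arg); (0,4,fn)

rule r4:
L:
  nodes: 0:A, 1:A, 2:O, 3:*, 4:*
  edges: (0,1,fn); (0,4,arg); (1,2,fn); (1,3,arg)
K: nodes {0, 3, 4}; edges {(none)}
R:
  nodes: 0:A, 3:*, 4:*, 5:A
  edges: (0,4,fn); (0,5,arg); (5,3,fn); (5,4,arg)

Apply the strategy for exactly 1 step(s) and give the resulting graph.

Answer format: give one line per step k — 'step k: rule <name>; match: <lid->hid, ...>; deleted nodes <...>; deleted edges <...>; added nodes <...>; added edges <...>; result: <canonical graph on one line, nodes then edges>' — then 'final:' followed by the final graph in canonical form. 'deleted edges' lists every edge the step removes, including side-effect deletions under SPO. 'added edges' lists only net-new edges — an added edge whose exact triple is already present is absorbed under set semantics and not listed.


step 1: rule r3; match: 0->6, 1->4, 2->1, 3->2, 4->5; deleted nodes 1, 4; deleted edges (4,1,fn); (4,2,arg); (6,4,fn); (6,5,arg); added nodes (none); added edges (6,2,arg); (6,5,fn); result: nodes: 2:T, 5:O, 6:A edges: (6,2,arg); (6,5,fn)
final:
nodes: 2:T, 5:O, 6:A
edges: (6,2,arg); (6,5,fn)


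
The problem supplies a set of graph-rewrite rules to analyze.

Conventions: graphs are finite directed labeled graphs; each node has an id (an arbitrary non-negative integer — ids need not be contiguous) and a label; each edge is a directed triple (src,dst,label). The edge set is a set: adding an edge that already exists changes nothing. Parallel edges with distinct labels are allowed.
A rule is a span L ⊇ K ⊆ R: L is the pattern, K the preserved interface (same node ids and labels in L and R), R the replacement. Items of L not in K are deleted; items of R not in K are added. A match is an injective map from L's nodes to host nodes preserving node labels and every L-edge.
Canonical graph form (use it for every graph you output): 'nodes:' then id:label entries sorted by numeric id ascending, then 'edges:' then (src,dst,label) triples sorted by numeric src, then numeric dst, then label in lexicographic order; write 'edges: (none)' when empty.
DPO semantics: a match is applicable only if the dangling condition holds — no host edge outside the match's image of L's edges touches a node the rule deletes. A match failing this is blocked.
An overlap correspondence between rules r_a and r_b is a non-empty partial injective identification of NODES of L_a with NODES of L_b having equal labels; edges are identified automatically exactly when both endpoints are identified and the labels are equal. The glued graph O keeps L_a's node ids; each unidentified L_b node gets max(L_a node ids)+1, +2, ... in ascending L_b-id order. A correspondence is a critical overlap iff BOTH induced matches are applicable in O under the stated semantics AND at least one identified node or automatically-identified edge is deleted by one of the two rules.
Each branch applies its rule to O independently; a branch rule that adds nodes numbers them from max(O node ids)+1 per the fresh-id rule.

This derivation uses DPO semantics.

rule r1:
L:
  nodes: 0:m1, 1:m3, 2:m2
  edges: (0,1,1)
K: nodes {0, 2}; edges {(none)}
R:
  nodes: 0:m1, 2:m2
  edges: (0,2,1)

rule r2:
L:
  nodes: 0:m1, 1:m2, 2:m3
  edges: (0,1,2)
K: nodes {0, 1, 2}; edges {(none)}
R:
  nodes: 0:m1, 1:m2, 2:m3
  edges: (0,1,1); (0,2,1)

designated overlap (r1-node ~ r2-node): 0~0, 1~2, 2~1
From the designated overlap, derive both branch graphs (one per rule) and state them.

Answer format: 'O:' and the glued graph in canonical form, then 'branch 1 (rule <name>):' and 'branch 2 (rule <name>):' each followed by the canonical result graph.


O:
nodes: 0:m1, 1:m3, 2:m2
edges: (0,1,1); (0,2,2)
branch 1 (rule r1):
nodes: 0:m1, 2:m2
edges: (0,2,1); (0,2,2)
branch 2 (rule r2):
nodes: 0:m1, 1:m3, 2:m2
edges: (0,1,1); (0,2,1)
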